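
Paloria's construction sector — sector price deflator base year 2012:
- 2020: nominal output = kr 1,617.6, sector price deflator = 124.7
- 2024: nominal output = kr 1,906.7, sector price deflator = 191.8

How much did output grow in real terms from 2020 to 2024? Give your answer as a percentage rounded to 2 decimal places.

-23.36%

Real output 2020 = 1617.6 / 1.247 = 1297.19.
Real output 2024 = 1906.7 / 1.918 = 994.11.
Real growth = 994.11 / 1297.19 − 1 = -0.2336.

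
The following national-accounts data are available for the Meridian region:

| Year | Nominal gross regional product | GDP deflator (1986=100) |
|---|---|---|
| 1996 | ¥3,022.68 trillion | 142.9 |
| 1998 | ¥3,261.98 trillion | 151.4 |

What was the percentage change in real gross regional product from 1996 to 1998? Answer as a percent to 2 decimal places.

Real gross regional product 1996 = 3022.68 / 1.429 = 2115.24.
Real gross regional product 1998 = 3261.98 / 1.514 = 2154.54.
Real growth = 2154.54 / 2115.24 − 1 = 0.0186.

1.86%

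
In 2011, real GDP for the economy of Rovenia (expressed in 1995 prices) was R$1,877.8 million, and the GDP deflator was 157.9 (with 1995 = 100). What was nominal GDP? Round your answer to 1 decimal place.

R$2,965.0 million

Nominal GDP = Real × (GDP deflator/100) = 1877.8 × 1.579 = 2965.05.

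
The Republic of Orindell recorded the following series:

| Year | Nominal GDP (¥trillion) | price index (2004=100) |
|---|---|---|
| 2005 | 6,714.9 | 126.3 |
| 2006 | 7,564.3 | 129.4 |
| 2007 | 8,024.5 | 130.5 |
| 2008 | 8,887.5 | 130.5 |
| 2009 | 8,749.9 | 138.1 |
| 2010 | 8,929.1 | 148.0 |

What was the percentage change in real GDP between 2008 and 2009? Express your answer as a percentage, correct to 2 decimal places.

-6.97%

Real GDP 2008 = 8887.5/1.305 = 6810.34.
Real GDP 2009 = 8749.9/1.381 = 6335.92.
Change = 6335.92/6810.34 − 1 = -0.0697.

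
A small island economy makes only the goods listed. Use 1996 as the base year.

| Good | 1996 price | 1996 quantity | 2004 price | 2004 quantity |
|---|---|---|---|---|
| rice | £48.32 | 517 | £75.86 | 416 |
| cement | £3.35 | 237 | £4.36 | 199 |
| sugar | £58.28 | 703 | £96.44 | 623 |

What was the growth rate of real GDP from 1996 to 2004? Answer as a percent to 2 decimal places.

-14.49%

Real GDP 1996 = Nominal GDP 1996 = 48.32·517 + 3.35·237 + 58.28·703 = 66746.23.
Real GDP 2004 (at 1996 prices) = 48.32·416 + 3.35·199 + 58.28·623 = 57076.21.
Real growth = 57076.21/66746.23 − 1 = -0.1449.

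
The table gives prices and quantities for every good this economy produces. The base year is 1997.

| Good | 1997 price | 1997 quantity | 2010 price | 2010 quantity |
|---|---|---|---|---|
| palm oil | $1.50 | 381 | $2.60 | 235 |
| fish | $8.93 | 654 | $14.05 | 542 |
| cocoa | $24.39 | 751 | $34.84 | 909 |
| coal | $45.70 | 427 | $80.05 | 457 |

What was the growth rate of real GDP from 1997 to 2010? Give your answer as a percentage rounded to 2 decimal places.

Real GDP 1997 = Nominal GDP 1997 = 1.50·381 + 8.93·654 + 24.39·751 + 45.70·427 = 44242.51.
Real GDP 2010 (at 1997 prices) = 1.50·235 + 8.93·542 + 24.39·909 + 45.70·457 = 48247.97.
Real growth = 48247.97/44242.51 − 1 = 0.0905.

9.05%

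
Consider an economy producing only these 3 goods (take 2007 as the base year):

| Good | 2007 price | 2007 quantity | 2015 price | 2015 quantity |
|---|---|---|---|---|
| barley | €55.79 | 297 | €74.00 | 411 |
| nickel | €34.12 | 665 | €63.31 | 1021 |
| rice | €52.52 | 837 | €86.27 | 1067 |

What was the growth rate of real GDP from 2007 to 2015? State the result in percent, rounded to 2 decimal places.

Real GDP 2007 = Nominal GDP 2007 = 55.79·297 + 34.12·665 + 52.52·837 = 83218.67.
Real GDP 2015 (at 2007 prices) = 55.79·411 + 34.12·1021 + 52.52·1067 = 113805.05.
Real growth = 113805.05/83218.67 − 1 = 0.3675.

36.75%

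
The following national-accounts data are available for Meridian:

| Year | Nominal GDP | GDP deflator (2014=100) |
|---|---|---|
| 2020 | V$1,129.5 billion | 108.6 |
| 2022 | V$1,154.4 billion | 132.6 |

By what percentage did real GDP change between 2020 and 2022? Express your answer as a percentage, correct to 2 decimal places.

-16.29%

Deflate each year: 2020 → 1129.5/1.086 = 1040.06; 2022 → 1154.4/1.326 = 870.59.
So real GDP changed by 870.59/1040.06 − 1 = -0.1629, i.e. -16.29%.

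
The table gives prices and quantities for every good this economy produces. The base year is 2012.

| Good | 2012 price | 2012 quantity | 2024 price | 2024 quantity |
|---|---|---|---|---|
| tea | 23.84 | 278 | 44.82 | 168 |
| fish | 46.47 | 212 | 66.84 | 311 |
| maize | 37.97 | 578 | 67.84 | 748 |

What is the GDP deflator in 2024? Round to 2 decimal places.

168.72

Nominal GDP 2024 = 44.82·168 + 66.84·311 + 67.84·748 = 79061.32.
Real GDP 2024 (at 2012 prices) = 23.84·168 + 46.47·311 + 37.97·748 = 46858.85.
Deflator = Nominal/Real × 100 = 79061.32/46858.85 × 100 = 168.722.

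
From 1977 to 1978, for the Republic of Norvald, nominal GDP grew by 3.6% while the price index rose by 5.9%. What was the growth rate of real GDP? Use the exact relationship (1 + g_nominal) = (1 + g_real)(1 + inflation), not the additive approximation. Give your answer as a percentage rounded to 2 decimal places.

(1 + g_nom) = (1 + g_real)(1 + π), so g_real = 1.0360 / 1.0590 − 1 = -0.02172.

-2.17%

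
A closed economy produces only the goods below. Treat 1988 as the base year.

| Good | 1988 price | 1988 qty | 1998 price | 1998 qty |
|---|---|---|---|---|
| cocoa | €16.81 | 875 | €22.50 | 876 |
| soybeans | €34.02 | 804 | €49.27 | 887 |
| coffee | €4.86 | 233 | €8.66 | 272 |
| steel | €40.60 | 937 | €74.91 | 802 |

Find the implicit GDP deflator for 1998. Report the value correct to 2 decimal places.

Nominal GDP 1998 = 22.50·876 + 49.27·887 + 8.66·272 + 74.91·802 = 125845.83.
Real GDP 1998 (at 1988 prices) = 16.81·876 + 34.02·887 + 4.86·272 + 40.60·802 = 78784.42.
Deflator = Nominal/Real × 100 = 125845.83/78784.42 × 100 = 159.734.

159.73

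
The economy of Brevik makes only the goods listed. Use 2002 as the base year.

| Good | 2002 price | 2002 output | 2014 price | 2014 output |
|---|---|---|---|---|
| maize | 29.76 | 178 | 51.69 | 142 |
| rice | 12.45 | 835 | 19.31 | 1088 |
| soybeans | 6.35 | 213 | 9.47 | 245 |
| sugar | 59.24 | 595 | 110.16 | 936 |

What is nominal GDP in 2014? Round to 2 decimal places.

133779.17

Nominal GDP 2014 = Σ (p_2014 × q_2014) = 51.69·142 + 19.31·1088 + 9.47·245 + 110.16·936 = 133779.17.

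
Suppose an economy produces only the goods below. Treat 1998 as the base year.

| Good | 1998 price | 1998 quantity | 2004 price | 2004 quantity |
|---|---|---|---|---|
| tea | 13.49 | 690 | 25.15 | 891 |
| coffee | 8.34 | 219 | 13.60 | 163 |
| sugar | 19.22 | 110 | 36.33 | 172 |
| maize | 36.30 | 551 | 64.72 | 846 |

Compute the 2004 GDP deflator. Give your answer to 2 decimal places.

Nominal GDP 2004 = 25.15·891 + 13.60·163 + 36.33·172 + 64.72·846 = 85627.33.
Real GDP 2004 (at 1998 prices) = 13.49·891 + 8.34·163 + 19.22·172 + 36.30·846 = 47394.65.
Deflator = Nominal/Real × 100 = 85627.33/47394.65 × 100 = 180.669.

180.67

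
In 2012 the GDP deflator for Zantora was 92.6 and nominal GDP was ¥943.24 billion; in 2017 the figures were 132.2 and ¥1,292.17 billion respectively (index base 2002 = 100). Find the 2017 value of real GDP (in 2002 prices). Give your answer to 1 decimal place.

Real GDP = Nominal / (GDP deflator/100) = 1292.17 / 1.322 = 977.44.

¥977.4 billion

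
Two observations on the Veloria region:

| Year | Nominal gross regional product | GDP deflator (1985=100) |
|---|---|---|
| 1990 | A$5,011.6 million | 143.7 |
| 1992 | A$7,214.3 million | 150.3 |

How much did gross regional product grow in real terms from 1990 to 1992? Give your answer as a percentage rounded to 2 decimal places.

Real gross regional product 1990 = 5011.6 / 1.437 = 3487.54.
Real gross regional product 1992 = 7214.3 / 1.503 = 4799.93.
Real growth = 4799.93 / 3487.54 − 1 = 0.3763.

37.63%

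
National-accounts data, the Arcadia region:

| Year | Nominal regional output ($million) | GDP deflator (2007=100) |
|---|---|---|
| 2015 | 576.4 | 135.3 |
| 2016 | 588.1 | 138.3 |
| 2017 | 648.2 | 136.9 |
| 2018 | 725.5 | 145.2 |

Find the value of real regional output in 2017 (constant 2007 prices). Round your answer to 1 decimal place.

Real regional output 2017 = 648.2 / 1.369 = 473.48.

$473.5 million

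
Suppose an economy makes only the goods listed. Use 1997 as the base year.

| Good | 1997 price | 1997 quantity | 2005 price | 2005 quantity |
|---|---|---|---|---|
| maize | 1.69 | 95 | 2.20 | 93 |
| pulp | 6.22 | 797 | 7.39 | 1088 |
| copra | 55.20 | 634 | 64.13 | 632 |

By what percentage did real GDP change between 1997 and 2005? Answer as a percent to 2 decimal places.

Real GDP 1997 = Nominal GDP 1997 = 1.69·95 + 6.22·797 + 55.20·634 = 40114.69.
Real GDP 2005 (at 1997 prices) = 1.69·93 + 6.22·1088 + 55.20·632 = 41810.93.
Real growth = 41810.93/40114.69 − 1 = 0.0423.

4.23%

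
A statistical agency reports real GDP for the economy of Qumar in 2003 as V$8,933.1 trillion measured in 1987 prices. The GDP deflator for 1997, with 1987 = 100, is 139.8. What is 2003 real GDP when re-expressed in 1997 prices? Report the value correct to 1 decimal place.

V$12,488.5 trillion

Real GDP in 1997 prices = Real GDP in 1987 prices × (P_1997/P_1987) = 8933.1 × 1.398 = 12488.47.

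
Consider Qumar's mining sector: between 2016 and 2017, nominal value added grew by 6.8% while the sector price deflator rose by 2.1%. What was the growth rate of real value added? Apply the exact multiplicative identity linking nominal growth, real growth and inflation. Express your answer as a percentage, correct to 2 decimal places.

4.60%

(1 + g_nom) = (1 + g_real)(1 + π), so g_real = 1.0680 / 1.0210 − 1 = 0.04603.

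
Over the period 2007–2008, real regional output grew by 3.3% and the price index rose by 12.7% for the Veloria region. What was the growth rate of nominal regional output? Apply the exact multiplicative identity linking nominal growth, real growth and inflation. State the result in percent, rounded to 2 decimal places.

16.42%

(1 + g_nom) = (1 + g_real)(1 + π) = 1.0330 × 1.1270 = 1.16419.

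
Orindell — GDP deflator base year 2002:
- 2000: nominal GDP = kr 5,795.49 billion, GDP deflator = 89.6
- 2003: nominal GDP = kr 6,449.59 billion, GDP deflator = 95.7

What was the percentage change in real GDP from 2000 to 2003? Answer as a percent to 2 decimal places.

4.19%

Deflate each year: 2000 → 5795.49/0.896 = 6468.18; 2003 → 6449.59/0.957 = 6739.38.
So real GDP changed by 6739.38/6468.18 − 1 = 0.0419, i.e. 4.19%.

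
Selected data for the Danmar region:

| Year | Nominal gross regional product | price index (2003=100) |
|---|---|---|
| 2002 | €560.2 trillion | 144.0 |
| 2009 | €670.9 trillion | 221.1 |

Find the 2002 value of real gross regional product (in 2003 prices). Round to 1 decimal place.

Real gross regional product = Nominal / (price index/100) = 560.2 / 1.440 = 389.03.

€389.0 trillion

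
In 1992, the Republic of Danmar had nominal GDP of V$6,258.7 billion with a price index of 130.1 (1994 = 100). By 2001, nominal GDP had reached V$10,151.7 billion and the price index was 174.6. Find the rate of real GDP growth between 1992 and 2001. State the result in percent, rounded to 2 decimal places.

Deflate each year: 1992 → 6258.7/1.301 = 4810.68; 2001 → 10151.7/1.746 = 5814.26.
So real GDP changed by 5814.26/4810.68 − 1 = 0.2086, i.e. 20.86%.

20.86%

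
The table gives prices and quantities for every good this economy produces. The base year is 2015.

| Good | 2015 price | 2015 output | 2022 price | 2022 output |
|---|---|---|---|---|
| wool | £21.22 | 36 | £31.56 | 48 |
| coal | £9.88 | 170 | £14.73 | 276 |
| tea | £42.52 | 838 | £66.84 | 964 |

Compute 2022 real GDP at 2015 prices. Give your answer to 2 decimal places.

Real GDP 2022 = Σ (p_2015 × q_2022) = 21.22·48 + 9.88·276 + 42.52·964 = 44734.72.

£44734.72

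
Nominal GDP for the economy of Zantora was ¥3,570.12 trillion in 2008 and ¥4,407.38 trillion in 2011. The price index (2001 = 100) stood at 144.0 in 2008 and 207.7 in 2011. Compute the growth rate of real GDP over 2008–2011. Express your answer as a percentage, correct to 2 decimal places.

Deflate each year: 2008 → 3570.12/1.440 = 2479.25; 2011 → 4407.38/2.077 = 2121.99.
So real GDP changed by 2121.99/2479.25 − 1 = -0.1441, i.e. -14.41%.

-14.41%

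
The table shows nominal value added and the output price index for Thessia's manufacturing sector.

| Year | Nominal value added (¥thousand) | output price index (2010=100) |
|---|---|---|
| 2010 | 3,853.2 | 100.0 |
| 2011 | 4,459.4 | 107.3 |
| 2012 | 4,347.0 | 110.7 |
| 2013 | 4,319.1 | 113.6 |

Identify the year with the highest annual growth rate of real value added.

2011

2011: real = 4459.4/1.073 = 4156.01; growth vs 2010 (3853.20) = 7.86%.
2012: real = 4347.0/1.107 = 3926.83; growth vs 2011 (4156.01) = -5.51%.
2013: real = 4319.1/1.136 = 3802.02; growth vs 2012 (3926.83) = -3.18%.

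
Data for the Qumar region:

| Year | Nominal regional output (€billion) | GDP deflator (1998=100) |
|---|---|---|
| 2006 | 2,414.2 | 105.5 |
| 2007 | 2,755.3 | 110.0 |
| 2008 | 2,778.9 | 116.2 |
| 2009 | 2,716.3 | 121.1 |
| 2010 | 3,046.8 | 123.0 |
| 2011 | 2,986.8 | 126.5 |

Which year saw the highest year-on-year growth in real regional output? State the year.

2010

2007: real = 2755.3/1.100 = 2504.82; growth vs 2006 (2288.34) = 9.46%.
2008: real = 2778.9/1.162 = 2391.48; growth vs 2007 (2504.82) = -4.52%.
2009: real = 2716.3/1.211 = 2243.02; growth vs 2008 (2391.48) = -6.21%.
2010: real = 3046.8/1.230 = 2477.07; growth vs 2009 (2243.02) = 10.43%.
2011: real = 2986.8/1.265 = 2361.11; growth vs 2010 (2477.07) = -4.68%.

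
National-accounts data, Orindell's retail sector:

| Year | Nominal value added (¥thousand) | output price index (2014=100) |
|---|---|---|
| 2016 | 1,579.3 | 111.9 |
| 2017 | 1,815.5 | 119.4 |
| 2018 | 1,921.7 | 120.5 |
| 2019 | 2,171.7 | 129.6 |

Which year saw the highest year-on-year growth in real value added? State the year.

2017: real = 1815.5/1.194 = 1520.52; growth vs 2016 (1411.35) = 7.74%.
2018: real = 1921.7/1.205 = 1594.77; growth vs 2017 (1520.52) = 4.88%.
2019: real = 2171.7/1.296 = 1675.69; growth vs 2018 (1594.77) = 5.07%.

2017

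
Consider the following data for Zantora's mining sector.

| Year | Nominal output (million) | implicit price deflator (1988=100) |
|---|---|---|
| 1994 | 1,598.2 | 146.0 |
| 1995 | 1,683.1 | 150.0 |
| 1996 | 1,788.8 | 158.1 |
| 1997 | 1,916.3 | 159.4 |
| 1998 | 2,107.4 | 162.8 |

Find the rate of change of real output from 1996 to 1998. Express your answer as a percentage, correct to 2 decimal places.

Real output 1996 = 1788.8/1.581 = 1131.44.
Real output 1998 = 2107.4/1.628 = 1294.47.
Change = 1294.47/1131.44 − 1 = 0.1441.

14.41%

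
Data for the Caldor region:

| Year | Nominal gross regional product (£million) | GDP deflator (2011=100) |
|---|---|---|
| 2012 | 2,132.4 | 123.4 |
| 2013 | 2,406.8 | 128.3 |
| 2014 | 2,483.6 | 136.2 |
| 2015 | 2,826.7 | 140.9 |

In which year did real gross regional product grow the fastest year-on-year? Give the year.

2015

2013: real = 2406.8/1.283 = 1875.92; growth vs 2012 (1728.04) = 8.56%.
2014: real = 2483.6/1.362 = 1823.49; growth vs 2013 (1875.92) = -2.79%.
2015: real = 2826.7/1.409 = 2006.17; growth vs 2014 (1823.49) = 10.02%.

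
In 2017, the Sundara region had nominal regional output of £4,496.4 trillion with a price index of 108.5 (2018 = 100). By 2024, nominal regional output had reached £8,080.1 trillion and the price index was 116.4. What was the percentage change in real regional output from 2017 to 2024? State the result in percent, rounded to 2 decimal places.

Deflate each year: 2017 → 4496.4/1.085 = 4144.15; 2024 → 8080.1/1.164 = 6941.67.
So real regional output changed by 6941.67/4144.15 − 1 = 0.6751, i.e. 67.51%.

67.51%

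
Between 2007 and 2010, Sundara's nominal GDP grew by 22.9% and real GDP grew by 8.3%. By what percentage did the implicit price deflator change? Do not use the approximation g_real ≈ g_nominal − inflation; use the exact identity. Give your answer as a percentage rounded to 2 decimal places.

13.48%

(1 + g_nom) = (1 + g_real)(1 + π), so π = 1.2290 / 1.0830 − 1 = 0.13481.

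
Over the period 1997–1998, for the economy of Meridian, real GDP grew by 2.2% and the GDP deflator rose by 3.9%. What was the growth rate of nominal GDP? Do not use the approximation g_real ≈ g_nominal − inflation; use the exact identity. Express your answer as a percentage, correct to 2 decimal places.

(1 + g_nom) = (1 + g_real)(1 + π) = 1.0220 × 1.0390 = 1.06186.

6.19%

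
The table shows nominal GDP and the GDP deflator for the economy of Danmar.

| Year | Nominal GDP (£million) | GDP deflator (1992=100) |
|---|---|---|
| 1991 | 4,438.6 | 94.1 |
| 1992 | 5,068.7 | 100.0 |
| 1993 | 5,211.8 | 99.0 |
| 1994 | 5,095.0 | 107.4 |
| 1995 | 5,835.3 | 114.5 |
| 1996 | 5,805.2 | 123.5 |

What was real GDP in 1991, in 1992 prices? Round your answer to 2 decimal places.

£4,716.90 million

Real GDP 1991 = 4438.6 / 0.941 = 4716.90.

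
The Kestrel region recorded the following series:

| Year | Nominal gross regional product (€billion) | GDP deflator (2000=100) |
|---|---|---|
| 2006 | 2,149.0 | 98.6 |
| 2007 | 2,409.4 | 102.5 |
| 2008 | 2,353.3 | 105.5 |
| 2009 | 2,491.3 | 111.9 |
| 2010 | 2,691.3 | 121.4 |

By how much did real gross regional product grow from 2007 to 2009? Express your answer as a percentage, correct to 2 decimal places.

-5.29%

Real gross regional product 2007 = 2409.4/1.025 = 2350.63.
Real gross regional product 2009 = 2491.3/1.119 = 2226.36.
Change = 2226.36/2350.63 − 1 = -0.0529.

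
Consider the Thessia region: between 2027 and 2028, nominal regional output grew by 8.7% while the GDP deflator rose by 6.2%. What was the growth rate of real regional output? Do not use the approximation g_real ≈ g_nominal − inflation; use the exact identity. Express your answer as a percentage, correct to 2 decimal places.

(1 + g_nom) = (1 + g_real)(1 + π), so g_real = 1.0870 / 1.0620 − 1 = 0.02354.

2.35%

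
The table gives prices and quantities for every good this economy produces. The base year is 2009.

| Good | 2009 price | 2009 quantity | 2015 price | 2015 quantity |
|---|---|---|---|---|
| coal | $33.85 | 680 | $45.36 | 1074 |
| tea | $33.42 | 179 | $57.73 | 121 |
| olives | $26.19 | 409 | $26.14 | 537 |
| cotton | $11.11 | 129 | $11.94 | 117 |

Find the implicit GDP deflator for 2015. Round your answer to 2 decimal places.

127.57

Nominal GDP 2015 = 45.36·1074 + 57.73·121 + 26.14·537 + 11.94·117 = 71136.13.
Real GDP 2015 (at 2009 prices) = 33.85·1074 + 33.42·121 + 26.19·537 + 11.11·117 = 55762.62.
Deflator = Nominal/Real × 100 = 71136.13/55762.62 × 100 = 127.570.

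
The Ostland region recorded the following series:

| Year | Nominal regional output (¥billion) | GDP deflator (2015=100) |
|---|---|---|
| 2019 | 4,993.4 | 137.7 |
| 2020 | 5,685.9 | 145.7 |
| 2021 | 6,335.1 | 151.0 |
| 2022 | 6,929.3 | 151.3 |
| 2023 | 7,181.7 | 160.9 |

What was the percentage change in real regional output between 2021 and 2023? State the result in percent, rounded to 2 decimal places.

6.39%

Real regional output 2021 = 6335.1/1.510 = 4195.43.
Real regional output 2023 = 7181.7/1.609 = 4463.46.
Change = 4463.46/4195.43 − 1 = 0.0639.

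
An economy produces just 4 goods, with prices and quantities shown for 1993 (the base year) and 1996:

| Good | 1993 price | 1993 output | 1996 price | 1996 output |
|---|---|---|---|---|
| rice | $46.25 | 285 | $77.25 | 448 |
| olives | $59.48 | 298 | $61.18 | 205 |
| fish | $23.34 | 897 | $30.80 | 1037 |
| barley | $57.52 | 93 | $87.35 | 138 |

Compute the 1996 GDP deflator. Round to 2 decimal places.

140.10

Nominal GDP 1996 = 77.25·448 + 61.18·205 + 30.80·1037 + 87.35·138 = 91143.80.
Real GDP 1996 (at 1993 prices) = 46.25·448 + 59.48·205 + 23.34·1037 + 57.52·138 = 65054.74.
Deflator = Nominal/Real × 100 = 91143.80/65054.74 × 100 = 140.103.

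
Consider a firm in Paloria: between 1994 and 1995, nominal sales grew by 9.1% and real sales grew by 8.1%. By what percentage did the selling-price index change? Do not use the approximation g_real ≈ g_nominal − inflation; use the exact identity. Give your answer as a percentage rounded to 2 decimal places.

(1 + g_nom) = (1 + g_real)(1 + π), so π = 1.0910 / 1.0810 − 1 = 0.00925.

0.93%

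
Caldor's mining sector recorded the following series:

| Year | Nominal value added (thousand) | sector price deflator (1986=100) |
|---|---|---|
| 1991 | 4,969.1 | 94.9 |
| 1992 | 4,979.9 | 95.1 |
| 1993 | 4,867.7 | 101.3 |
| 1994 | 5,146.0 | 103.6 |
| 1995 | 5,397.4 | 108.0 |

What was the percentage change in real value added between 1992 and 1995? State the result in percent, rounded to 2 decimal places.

-4.56%

Real value added 1992 = 4979.9/0.951 = 5236.49.
Real value added 1995 = 5397.4/1.080 = 4997.59.
Change = 4997.59/5236.49 − 1 = -0.0456.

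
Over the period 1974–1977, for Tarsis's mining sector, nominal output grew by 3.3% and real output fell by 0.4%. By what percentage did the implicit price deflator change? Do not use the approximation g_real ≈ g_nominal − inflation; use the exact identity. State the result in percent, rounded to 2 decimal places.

(1 + g_nom) = (1 + g_real)(1 + π), so π = 1.0330 / 0.9960 − 1 = 0.03715.

3.71%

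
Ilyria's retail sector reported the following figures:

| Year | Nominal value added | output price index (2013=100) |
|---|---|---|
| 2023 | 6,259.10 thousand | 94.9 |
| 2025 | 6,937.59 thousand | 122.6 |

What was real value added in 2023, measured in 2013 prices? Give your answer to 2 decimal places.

6,595.47 thousand

Real value added = Nominal / (output price index/100) = 6259.10 / 0.949 = 6595.47.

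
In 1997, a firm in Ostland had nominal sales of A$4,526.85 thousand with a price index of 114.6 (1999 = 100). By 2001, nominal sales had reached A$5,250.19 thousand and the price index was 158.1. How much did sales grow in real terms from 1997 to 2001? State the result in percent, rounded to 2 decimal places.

Real sales 1997 = 4526.85 / 1.146 = 3950.13.
Real sales 2001 = 5250.19 / 1.581 = 3320.80.
Real growth = 3320.80 / 3950.13 − 1 = -0.1593.

-15.93%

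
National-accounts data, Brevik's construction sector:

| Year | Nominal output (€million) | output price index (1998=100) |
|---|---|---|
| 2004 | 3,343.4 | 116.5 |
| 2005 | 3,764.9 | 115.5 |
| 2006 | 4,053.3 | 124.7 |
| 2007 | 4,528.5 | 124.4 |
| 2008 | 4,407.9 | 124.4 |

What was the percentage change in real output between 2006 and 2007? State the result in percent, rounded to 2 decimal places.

11.99%

Real output 2006 = 4053.3/1.247 = 3250.44.
Real output 2007 = 4528.5/1.244 = 3640.27.
Change = 3640.27/3250.44 − 1 = 0.1199.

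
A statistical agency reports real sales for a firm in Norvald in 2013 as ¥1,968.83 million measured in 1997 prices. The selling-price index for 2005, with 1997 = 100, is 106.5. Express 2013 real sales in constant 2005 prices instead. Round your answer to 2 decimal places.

¥2,096.80 million

Real sales in 2005 prices = Real sales in 1997 prices × (P_2005/P_1997) = 1968.83 × 1.065 = 2096.80.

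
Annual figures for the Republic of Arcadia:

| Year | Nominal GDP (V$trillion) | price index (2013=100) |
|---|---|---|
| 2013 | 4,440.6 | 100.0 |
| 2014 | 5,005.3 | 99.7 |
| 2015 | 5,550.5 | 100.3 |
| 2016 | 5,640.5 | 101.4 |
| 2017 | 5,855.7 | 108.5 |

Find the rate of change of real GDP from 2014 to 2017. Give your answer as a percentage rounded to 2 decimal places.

Real GDP 2014 = 5005.3/0.997 = 5020.36.
Real GDP 2017 = 5855.7/1.085 = 5396.96.
Change = 5396.96/5020.36 − 1 = 0.0750.

7.50%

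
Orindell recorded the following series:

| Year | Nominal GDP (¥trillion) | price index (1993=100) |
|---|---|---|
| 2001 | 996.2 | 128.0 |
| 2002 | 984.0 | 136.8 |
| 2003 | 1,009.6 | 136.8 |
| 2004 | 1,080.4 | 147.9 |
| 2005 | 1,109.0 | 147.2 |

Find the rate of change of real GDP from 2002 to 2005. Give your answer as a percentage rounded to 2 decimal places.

4.74%

Real GDP 2002 = 984.0/1.368 = 719.30.
Real GDP 2005 = 1109.0/1.472 = 753.40.
Change = 753.40/719.30 − 1 = 0.0474.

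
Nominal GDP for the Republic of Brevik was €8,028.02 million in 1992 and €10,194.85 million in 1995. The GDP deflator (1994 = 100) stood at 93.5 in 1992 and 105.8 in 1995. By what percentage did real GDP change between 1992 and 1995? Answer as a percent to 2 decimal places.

Real GDP 1992 = 8028.02 / 0.935 = 8586.12.
Real GDP 1995 = 10194.85 / 1.058 = 9635.96.
Real growth = 9635.96 / 8586.12 − 1 = 0.1223.

12.23%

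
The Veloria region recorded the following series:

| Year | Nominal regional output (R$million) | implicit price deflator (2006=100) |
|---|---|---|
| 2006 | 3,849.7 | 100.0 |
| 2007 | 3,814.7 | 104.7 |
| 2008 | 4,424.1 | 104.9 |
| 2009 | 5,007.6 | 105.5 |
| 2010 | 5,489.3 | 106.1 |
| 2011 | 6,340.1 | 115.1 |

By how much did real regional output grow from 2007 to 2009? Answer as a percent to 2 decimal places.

Real regional output 2007 = 3814.7/1.047 = 3643.46.
Real regional output 2009 = 5007.6/1.055 = 4746.54.
Change = 4746.54/3643.46 − 1 = 0.3028.

30.28%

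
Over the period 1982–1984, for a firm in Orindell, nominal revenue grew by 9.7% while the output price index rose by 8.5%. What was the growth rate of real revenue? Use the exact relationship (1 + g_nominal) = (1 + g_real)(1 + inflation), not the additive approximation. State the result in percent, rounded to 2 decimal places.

1.11%

(1 + g_nom) = (1 + g_real)(1 + π), so g_real = 1.0970 / 1.0850 − 1 = 0.01106.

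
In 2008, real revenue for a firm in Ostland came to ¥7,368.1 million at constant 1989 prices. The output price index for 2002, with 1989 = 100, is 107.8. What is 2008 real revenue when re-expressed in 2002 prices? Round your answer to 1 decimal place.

Real revenue in 2002 prices = Real revenue in 1989 prices × (P_2002/P_1989) = 7368.1 × 1.078 = 7942.81.

¥7,942.8 million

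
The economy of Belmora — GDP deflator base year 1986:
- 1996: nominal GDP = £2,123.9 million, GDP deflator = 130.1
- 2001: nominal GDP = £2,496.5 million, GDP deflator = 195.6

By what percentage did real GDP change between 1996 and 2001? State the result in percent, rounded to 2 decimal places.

Deflate each year: 1996 → 2123.9/1.301 = 1632.51; 2001 → 2496.5/1.956 = 1276.33.
So real GDP changed by 1276.33/1632.51 − 1 = -0.2182, i.e. -21.82%.

-21.82%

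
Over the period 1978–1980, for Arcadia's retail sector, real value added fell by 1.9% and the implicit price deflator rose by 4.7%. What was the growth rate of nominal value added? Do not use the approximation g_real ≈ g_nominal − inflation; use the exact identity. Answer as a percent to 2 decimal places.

2.71%

(1 + g_nom) = (1 + g_real)(1 + π) = 0.9810 × 1.0470 = 1.02711.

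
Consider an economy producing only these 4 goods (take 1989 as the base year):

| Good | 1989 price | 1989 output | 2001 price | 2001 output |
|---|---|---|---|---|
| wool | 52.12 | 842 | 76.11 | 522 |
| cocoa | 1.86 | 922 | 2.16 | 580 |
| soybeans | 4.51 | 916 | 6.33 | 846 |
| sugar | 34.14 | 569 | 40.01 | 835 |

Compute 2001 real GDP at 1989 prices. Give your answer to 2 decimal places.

Real GDP 2001 = Σ (p_1989 × q_2001) = 52.12·522 + 1.86·580 + 4.51·846 + 34.14·835 = 60607.80.

60607.80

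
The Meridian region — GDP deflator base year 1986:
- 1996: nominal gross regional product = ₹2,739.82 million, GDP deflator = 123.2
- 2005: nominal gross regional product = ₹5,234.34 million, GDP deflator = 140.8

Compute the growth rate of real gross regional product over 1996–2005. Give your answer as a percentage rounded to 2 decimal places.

67.17%

Deflate each year: 1996 → 2739.82/1.232 = 2223.88; 2005 → 5234.34/1.408 = 3717.57.
So real gross regional product changed by 3717.57/2223.88 − 1 = 0.6717, i.e. 67.17%.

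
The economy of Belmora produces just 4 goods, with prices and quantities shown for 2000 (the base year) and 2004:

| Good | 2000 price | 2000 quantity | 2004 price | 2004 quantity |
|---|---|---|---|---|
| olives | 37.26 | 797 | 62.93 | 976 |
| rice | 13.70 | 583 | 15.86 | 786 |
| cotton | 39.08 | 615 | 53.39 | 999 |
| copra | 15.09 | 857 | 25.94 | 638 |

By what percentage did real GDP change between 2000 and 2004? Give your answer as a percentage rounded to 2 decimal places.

Real GDP 2000 = Nominal GDP 2000 = 37.26·797 + 13.70·583 + 39.08·615 + 15.09·857 = 74649.65.
Real GDP 2004 (at 2000 prices) = 37.26·976 + 13.70·786 + 39.08·999 + 15.09·638 = 95802.30.
Real growth = 95802.30/74649.65 − 1 = 0.2834.

28.34%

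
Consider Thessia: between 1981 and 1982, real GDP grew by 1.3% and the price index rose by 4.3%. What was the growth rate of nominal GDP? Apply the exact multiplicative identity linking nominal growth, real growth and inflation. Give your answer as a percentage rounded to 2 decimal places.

(1 + g_nom) = (1 + g_real)(1 + π) = 1.0130 × 1.0430 = 1.05656.

5.66%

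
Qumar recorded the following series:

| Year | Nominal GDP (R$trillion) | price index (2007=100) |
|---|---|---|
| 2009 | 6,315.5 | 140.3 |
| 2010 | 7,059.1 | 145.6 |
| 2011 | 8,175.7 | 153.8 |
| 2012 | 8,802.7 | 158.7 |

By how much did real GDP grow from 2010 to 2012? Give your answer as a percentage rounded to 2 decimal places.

Real GDP 2010 = 7059.1/1.456 = 4848.28.
Real GDP 2012 = 8802.7/1.587 = 5546.75.
Change = 5546.75/4848.28 − 1 = 0.1441.

14.41%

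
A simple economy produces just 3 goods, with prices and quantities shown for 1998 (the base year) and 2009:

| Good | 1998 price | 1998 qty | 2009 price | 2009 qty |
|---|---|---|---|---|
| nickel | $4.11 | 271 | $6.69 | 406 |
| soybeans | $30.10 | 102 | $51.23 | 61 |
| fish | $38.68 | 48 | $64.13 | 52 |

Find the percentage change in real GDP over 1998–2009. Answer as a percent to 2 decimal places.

-8.68%

Real GDP 1998 = Nominal GDP 1998 = 4.11·271 + 30.10·102 + 38.68·48 = 6040.65.
Real GDP 2009 (at 1998 prices) = 4.11·406 + 30.10·61 + 38.68·52 = 5516.12.
Real growth = 5516.12/6040.65 − 1 = -0.0868.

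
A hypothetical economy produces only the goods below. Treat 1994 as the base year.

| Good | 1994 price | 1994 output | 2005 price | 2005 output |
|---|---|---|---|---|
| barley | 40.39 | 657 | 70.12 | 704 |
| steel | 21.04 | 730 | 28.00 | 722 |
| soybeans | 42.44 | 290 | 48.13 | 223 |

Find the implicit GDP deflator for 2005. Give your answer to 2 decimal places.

Nominal GDP 2005 = 70.12·704 + 28.00·722 + 48.13·223 = 80313.47.
Real GDP 2005 (at 1994 prices) = 40.39·704 + 21.04·722 + 42.44·223 = 53089.56.
Deflator = Nominal/Real × 100 = 80313.47/53089.56 × 100 = 151.279.

151.28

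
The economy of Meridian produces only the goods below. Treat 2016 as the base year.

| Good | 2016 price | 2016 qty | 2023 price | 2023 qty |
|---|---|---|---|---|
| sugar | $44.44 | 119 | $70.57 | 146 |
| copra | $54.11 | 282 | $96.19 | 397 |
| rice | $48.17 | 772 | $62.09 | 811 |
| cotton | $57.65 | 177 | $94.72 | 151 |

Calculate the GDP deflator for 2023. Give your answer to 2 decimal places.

Nominal GDP 2023 = 70.57·146 + 96.19·397 + 62.09·811 + 94.72·151 = 113148.36.
Real GDP 2023 (at 2016 prices) = 44.44·146 + 54.11·397 + 48.17·811 + 57.65·151 = 75740.93.
Deflator = Nominal/Real × 100 = 113148.36/75740.93 × 100 = 149.389.

149.39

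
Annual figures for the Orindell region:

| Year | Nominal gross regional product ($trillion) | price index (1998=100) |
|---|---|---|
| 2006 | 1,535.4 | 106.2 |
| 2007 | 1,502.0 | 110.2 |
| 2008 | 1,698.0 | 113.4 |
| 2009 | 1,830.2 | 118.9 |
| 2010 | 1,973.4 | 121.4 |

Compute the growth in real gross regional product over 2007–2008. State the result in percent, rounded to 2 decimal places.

Real gross regional product 2007 = 1502.0/1.102 = 1362.98.
Real gross regional product 2008 = 1698.0/1.134 = 1497.35.
Change = 1497.35/1362.98 − 1 = 0.0986.

9.86%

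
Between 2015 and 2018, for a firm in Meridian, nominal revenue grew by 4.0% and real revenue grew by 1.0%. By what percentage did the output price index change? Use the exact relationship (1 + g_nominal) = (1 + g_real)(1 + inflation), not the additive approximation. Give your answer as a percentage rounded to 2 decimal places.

2.97%

(1 + g_nom) = (1 + g_real)(1 + π), so π = 1.0400 / 1.0100 − 1 = 0.02970.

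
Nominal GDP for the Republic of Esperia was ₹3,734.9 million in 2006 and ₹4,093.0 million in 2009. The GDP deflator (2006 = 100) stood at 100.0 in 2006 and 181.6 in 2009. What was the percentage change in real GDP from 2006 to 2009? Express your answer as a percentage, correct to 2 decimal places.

-39.65%

Real GDP 2006 = 3734.9 / 1.000 = 3734.90.
Real GDP 2009 = 4093.0 / 1.816 = 2253.85.
Real growth = 2253.85 / 3734.90 − 1 = -0.3965.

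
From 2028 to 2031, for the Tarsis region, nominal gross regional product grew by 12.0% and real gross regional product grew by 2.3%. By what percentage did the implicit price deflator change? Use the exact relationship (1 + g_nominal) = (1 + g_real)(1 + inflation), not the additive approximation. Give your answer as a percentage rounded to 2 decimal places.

9.48%

(1 + g_nom) = (1 + g_real)(1 + π), so π = 1.1200 / 1.0230 − 1 = 0.09482.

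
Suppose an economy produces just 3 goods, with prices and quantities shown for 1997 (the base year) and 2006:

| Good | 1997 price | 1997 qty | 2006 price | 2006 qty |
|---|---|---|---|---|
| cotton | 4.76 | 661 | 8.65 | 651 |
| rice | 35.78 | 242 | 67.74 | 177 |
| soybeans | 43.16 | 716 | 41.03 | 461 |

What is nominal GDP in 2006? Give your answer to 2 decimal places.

36535.96

Nominal GDP 2006 = Σ (p_2006 × q_2006) = 8.65·651 + 67.74·177 + 41.03·461 = 36535.96.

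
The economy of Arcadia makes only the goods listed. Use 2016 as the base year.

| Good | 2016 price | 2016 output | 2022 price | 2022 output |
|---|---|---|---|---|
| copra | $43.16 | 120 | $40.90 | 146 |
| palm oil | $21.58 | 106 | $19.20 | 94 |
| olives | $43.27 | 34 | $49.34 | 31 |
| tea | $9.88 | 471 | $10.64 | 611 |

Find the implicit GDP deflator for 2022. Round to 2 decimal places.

100.63

Nominal GDP 2022 = 40.90·146 + 19.20·94 + 49.34·31 + 10.64·611 = 15806.78.
Real GDP 2022 (at 2016 prices) = 43.16·146 + 21.58·94 + 43.27·31 + 9.88·611 = 15707.93.
Deflator = Nominal/Real × 100 = 15806.78/15707.93 × 100 = 100.629.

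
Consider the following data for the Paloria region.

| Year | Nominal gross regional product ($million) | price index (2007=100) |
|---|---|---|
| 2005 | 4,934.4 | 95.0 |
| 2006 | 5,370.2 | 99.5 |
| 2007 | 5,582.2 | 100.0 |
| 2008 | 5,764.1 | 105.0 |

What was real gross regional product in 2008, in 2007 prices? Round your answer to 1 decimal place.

Real gross regional product 2008 = 5764.1 / 1.050 = 5489.62.

$5,489.6 million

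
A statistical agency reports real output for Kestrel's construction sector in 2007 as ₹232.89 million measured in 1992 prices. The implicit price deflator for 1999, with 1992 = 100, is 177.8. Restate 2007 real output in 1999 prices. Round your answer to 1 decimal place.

Real output in 1999 prices = Real output in 1992 prices × (P_1999/P_1992) = 232.89 × 1.778 = 414.08.

₹414.1 million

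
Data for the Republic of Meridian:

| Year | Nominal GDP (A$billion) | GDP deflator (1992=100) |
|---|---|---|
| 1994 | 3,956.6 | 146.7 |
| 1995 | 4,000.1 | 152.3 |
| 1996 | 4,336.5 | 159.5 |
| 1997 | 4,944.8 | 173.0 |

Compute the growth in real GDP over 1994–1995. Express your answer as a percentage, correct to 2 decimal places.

Real GDP 1994 = 3956.6/1.467 = 2697.07.
Real GDP 1995 = 4000.1/1.523 = 2626.46.
Change = 2626.46/2697.07 − 1 = -0.0262.

-2.62%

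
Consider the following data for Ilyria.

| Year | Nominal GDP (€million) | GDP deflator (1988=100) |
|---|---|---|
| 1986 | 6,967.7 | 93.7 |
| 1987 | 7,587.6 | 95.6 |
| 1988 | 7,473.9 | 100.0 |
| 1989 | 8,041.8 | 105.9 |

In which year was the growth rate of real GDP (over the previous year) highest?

1987

1987: real = 7587.6/0.956 = 7936.82; growth vs 1986 (7436.18) = 6.73%.
1988: real = 7473.9/1.000 = 7473.90; growth vs 1987 (7936.82) = -5.83%.
1989: real = 8041.8/1.059 = 7593.77; growth vs 1988 (7473.90) = 1.60%.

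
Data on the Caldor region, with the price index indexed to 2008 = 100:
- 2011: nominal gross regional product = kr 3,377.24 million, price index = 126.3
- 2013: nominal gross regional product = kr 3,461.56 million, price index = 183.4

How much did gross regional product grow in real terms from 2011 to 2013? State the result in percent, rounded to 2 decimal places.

Real gross regional product 2011 = 3377.24 / 1.263 = 2673.98.
Real gross regional product 2013 = 3461.56 / 1.834 = 1887.44.
Real growth = 1887.44 / 2673.98 − 1 = -0.2941.

-29.41%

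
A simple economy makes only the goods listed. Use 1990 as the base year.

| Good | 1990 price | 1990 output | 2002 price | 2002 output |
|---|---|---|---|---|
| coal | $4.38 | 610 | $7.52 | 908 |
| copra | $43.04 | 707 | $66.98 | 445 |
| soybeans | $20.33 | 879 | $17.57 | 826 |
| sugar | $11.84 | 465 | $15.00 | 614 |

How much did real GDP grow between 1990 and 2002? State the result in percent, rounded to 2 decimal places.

Real GDP 1990 = Nominal GDP 1990 = 4.38·610 + 43.04·707 + 20.33·879 + 11.84·465 = 56476.75.
Real GDP 2002 (at 1990 prices) = 4.38·908 + 43.04·445 + 20.33·826 + 11.84·614 = 47192.18.
Real growth = 47192.18/56476.75 − 1 = -0.1644.

-16.44%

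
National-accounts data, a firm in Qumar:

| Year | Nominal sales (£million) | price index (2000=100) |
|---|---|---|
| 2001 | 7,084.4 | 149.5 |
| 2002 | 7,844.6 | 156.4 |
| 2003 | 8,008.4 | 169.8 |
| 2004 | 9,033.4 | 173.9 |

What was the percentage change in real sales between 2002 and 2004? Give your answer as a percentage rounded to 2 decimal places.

Real sales 2002 = 7844.6/1.564 = 5015.73.
Real sales 2004 = 9033.4/1.739 = 5194.59.
Change = 5194.59/5015.73 − 1 = 0.0357.

3.57%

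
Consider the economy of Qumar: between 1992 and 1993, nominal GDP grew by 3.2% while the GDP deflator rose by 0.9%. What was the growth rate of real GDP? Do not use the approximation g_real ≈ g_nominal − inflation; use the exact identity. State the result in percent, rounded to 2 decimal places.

2.28%

(1 + g_nom) = (1 + g_real)(1 + π), so g_real = 1.0320 / 1.0090 − 1 = 0.02279.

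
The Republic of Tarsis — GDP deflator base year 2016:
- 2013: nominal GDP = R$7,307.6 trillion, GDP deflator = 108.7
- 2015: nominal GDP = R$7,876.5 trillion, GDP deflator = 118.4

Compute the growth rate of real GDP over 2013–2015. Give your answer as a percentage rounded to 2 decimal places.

-1.05%

Real GDP 2013 = 7307.6 / 1.087 = 6722.72.
Real GDP 2015 = 7876.5 / 1.184 = 6652.45.
Real growth = 6652.45 / 6722.72 − 1 = -0.0105.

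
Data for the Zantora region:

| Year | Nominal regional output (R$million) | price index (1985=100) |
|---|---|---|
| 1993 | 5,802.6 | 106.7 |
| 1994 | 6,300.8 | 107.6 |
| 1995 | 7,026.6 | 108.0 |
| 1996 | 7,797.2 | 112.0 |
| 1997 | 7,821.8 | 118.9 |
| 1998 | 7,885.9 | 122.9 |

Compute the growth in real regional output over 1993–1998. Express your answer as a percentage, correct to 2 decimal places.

Real regional output 1993 = 5802.6/1.067 = 5438.24.
Real regional output 1998 = 7885.9/1.229 = 6416.52.
Change = 6416.52/5438.24 − 1 = 0.1799.

17.99%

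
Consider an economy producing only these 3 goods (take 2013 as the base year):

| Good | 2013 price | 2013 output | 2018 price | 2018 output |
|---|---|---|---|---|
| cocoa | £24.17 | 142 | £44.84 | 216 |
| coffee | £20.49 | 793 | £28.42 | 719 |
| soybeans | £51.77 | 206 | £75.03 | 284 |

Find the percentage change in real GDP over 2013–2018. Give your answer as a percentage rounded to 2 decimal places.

14.20%

Real GDP 2013 = Nominal GDP 2013 = 24.17·142 + 20.49·793 + 51.77·206 = 30345.33.
Real GDP 2018 (at 2013 prices) = 24.17·216 + 20.49·719 + 51.77·284 = 34655.71.
Real growth = 34655.71/30345.33 − 1 = 0.1420.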